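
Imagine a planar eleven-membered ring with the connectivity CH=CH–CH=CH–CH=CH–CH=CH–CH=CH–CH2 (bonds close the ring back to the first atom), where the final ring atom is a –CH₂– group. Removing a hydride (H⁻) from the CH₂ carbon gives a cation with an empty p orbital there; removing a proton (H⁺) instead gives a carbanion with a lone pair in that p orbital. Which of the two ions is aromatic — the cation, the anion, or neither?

The cation

In both ions every ring atom is sp² and contributes a p orbital, so both rings are fully conjugated.
Cation: 5 × 2 + 0 = 10 π electrons → 4(2)+2, aromatic.
Anion: 5 × 2 + 2 = 12 π electrons → 4(3), antiaromatic.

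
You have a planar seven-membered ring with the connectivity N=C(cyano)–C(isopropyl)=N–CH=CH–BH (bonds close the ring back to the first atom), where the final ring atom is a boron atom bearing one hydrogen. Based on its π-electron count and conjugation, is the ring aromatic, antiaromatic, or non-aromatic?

Aromatic

Every ring atom contributes a p orbital perpendicular to the ring (each doubly-bonded ring atom is sp² with one p-orbital electron; the doubly-bonded nitrogens are pyridine-type — their lone pairs lie in the ring plane, leaving one electron in the p orbital; the boron has an empty p orbital), so the π system is cyclic and fully conjugated.
Counting π electrons: 3 × 2 = 6 from the double-bond units + 0 from the BH atom = 6.
6 = 4(1) + 2, which satisfies Hückel's 4n+2 rule.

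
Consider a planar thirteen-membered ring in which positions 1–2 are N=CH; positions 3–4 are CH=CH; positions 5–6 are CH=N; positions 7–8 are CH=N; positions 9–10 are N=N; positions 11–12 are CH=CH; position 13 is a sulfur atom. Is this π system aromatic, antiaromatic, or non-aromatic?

All ring atoms are sp² and supply a p orbital to the ring (each doubly-bonded ring atom is sp² with one p-orbital electron; each sp² =N– keeps its lone pair in-plane and puts one electron into the π system; the sulfur donates one lone pair from its p orbital); the conjugation is uninterrupted.
π-electron count: 6 × 2 = 12 from the double-bond units + 2 from the S atom = 14.
With 14 π electrons (n = 3), the Hückel 4n+2 condition holds.

Aromatic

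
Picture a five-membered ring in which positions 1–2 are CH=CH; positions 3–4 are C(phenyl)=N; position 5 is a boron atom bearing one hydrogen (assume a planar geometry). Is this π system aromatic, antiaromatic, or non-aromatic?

All ring atoms are sp² and supply a p orbital to the ring (each doubly-bonded ring atom is sp² with one p-orbital electron; the doubly-bonded nitrogens are pyridine-type — their lone pairs lie in the ring plane, leaving one electron in the p orbital; the boron has an empty p orbital); the conjugation is uninterrupted.
Adding the contributions, 2 × 2 = 4 from the double-bond units + 0 from the BH atom = 4.
With 4 = 4·1 π electrons, Hückel's rule classifies the planar ring as antiaromatic.

Antiaromatic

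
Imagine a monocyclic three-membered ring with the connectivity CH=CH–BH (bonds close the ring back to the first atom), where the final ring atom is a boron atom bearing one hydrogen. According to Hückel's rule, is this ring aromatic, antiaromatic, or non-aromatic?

Check conjugation: each doubly-bonded ring atom is sp² with one p-orbital electron; the boron has an empty p orbital — every position has a p orbital, so the cyclic π system is continuous.
Tallying contributions gives 1 × 2 = 2 from the double-bond unit + 0 from the BH atom = 2.
That gives a 4n+2 count (2, n = 0).

Aromatic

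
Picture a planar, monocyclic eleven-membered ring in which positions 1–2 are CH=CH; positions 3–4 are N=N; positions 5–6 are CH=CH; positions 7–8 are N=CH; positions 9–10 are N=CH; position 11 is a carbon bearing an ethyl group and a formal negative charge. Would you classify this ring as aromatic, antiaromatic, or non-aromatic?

Antiaromatic

Every ring atom contributes a p orbital perpendicular to the ring (each doubly-bonded ring atom is sp² with one p-orbital electron; each =N– nitrogen is pyridine-type (lone pair in the sp² plane, one electron in the p orbital); the carbanion's lone pair occupies the p orbital), so the π system is cyclic and fully conjugated.
Tallying contributions gives 5 × 2 = 10 from the double-bond units + 2 from the C(ethyl)(-) atom = 12.
A 4n π count (12, n = 3) in a planar conjugated ring means antiaromatic.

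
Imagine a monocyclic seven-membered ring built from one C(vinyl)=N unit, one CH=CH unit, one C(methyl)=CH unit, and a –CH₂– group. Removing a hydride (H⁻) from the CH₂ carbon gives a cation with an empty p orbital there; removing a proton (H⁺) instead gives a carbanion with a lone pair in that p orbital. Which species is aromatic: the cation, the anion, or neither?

In both ions every ring atom is sp² and contributes a p orbital, so both rings are fully conjugated.
Cation: 3 × 2 + 0 = 6 π electrons → 4(1)+2, aromatic.
Anion: 3 × 2 + 2 = 8 π electrons → 4(2), antiaromatic.

The cation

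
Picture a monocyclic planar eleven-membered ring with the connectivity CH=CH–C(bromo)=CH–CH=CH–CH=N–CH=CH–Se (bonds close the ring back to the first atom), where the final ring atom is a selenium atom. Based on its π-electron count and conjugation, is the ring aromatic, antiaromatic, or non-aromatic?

Antiaromatic

Check conjugation: every atom in a ring double bond is sp² and brings one electron to the p orbital; each sp² =N– keeps its lone pair in-plane and puts one electron into the π system; the selenium donates one lone pair from its p orbital — every position has a p orbital, so the cyclic π system is continuous.
Adding the contributions, 5 × 2 = 10 from the double-bond units + 2 from the Se atom = 12.
With 12 = 4·3 π electrons, Hückel's rule classifies the planar ring as antiaromatic.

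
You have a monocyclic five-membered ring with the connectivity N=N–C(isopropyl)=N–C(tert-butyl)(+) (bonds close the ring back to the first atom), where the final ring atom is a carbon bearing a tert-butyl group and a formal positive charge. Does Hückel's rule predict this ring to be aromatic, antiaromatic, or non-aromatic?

Antiaromatic

The p orbitals form a continuous loop: each doubly-bonded ring atom is sp² with one p-orbital electron; the doubly-bonded nitrogens are pyridine-type — their lone pairs lie in the ring plane, leaving one electron in the p orbital; the carbocation has an empty p orbital. The ring is fully conjugated.
Counting π electrons: 2 × 2 = 4 from the double-bond units + 0 from the C(tert-butyl)(+) atom = 4.
4 is a 4n count (n = 1), so the planar conjugated ring is antiaromatic.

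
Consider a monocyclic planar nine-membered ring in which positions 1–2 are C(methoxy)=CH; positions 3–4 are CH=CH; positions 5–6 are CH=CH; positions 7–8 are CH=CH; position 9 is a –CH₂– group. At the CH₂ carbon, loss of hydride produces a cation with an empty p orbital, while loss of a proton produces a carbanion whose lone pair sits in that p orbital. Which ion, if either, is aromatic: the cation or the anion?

Once that carbon is sp², every ring atom has a p orbital and both ions are fully conjugated.
Cation: 4 × 2 + 0 = 8 π electrons → 4(2), antiaromatic.
Anion: 4 × 2 + 2 = 10 π electrons → 4(2)+2, aromatic.

The anion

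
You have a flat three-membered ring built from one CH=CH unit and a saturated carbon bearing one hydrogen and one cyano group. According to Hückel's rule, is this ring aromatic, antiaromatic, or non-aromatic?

Non-aromatic

Because that saturated carbon is sp³ and has no p orbital in the ring π system at the CH(cyano) position, the π system cannot extend all the way around the ring.
Without a continuous loop of overlapping p orbitals the Hückel electron count never comes into play.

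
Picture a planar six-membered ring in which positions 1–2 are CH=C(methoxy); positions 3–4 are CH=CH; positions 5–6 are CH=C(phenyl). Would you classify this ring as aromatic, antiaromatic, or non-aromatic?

Every ring atom contributes a p orbital perpendicular to the ring (every atom in a ring double bond is sp² and brings one electron to the p orbital), so the π system is cyclic and fully conjugated.
Adding the contributions, 3 × 2 = 6 from the 3 double-bond units.
Since 6 = 4·1 + 2, the ring meets the 4n+2 criterion.

Aromatic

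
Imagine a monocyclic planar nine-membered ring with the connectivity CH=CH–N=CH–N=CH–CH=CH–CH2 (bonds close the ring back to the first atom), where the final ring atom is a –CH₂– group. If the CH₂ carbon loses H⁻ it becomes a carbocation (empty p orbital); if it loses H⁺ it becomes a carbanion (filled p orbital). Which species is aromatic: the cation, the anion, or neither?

Both ions have a continuous loop of p orbitals — each ring atom is sp².
Cation: 4 × 2 + 0 = 8 π electrons → 4(2), antiaromatic.
Anion: 4 × 2 + 2 = 10 π electrons → 4(2)+2, aromatic.

The anion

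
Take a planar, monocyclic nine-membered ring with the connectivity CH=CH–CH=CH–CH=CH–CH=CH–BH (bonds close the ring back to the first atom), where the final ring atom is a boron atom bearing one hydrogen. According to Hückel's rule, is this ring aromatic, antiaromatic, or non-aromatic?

Antiaromatic

Check conjugation: the double-bond atoms are sp², each contributing one p electron; the boron has an empty p orbital — every position has a p orbital, so the cyclic π system is continuous.
Adding the contributions, 4 × 2 = 8 from the double-bond units + 0 from the BH atom = 8.
8 = 4(2); a planar, fully conjugated 4n system is antiaromatic.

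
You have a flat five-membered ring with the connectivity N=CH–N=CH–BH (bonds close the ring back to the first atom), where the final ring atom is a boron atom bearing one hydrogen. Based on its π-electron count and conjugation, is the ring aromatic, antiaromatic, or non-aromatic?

The p orbitals form a continuous loop: the double-bond atoms are sp², each contributing one p electron; the doubly-bonded nitrogens are pyridine-type — their lone pairs lie in the ring plane, leaving one electron in the p orbital; the boron has an empty p orbital. The ring is fully conjugated.
Tallying contributions gives 2 × 2 = 4 from the double-bond units + 0 from the BH atom = 4.
With 4 = 4·1 π electrons, Hückel's rule classifies the planar ring as antiaromatic.

Antiaromatic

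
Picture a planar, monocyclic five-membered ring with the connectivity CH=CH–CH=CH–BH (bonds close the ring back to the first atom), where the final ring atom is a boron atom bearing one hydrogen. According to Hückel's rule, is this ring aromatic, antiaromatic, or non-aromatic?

Antiaromatic

The p orbitals form a continuous loop: each doubly-bonded ring atom is sp² with one p-orbital electron; the boron has an empty p orbital. The ring is fully conjugated.
Tallying contributions gives 2 × 2 = 4 from the double-bond units + 0 from the BH atom = 4.
4 is a 4n count (n = 1), so the planar conjugated ring is antiaromatic.
(This ring is borole.)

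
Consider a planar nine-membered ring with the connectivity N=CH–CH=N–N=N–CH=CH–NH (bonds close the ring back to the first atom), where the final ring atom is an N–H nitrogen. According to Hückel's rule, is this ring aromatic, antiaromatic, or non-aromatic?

Aromatic

Check conjugation: each doubly-bonded ring atom is sp² with one p-orbital electron; each sp² =N– keeps its lone pair in-plane and puts one electron into the π system; the pyrrole-type nitrogen donates its lone pair from the p orbital — every position has a p orbital, so the cyclic π system is continuous.
π-electron count: 4 × 2 = 8 from the double-bond units + 2 from the NH atom = 10.
Since 10 = 4·2 + 2, the ring meets the 4n+2 criterion.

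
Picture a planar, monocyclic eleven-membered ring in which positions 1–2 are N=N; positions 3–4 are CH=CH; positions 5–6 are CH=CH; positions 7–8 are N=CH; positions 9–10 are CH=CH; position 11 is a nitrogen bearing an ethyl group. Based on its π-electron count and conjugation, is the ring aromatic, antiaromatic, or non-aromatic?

The p orbitals form a continuous loop: the double-bond atoms are sp², each contributing one p electron; the doubly-bonded nitrogens are pyridine-type — their lone pairs lie in the ring plane, leaving one electron in the p orbital; the pyrrole-type nitrogen donates its lone pair from the p orbital. The ring is fully conjugated.
Tallying contributions gives 5 × 2 = 10 from the double-bond units + 2 from the N(ethyl) atom = 12.
12 is a 4n count (n = 3), so the planar conjugated ring is antiaromatic.

Antiaromatic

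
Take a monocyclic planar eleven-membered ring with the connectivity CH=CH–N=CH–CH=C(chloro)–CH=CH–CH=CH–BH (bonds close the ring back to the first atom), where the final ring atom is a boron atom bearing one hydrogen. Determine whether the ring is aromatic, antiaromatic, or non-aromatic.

All ring atoms are sp² and supply a p orbital to the ring (the double-bond atoms are sp², each contributing one p electron; each sp² =N– keeps its lone pair in-plane and puts one electron into the π system; the boron has an empty p orbital); the conjugation is uninterrupted.
Adding the contributions, 5 × 2 = 10 from the double-bond units + 0 from the BH atom = 10.
Since 10 = 4·2 + 2, the ring meets the 4n+2 criterion.

Aromatic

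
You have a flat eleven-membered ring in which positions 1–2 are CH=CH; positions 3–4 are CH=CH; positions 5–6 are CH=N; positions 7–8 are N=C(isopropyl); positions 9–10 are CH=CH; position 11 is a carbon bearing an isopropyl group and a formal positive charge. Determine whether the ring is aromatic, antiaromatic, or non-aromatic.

Aromatic

Every ring atom contributes a p orbital perpendicular to the ring (each doubly-bonded ring atom is sp² with one p-orbital electron; each =N– nitrogen is pyridine-type (lone pair in the sp² plane, one electron in the p orbital); the carbocation has an empty p orbital), so the π system is cyclic and fully conjugated.
Adding the contributions, 5 × 2 = 10 from the double-bond units + 0 from the C(isopropyl)(+) atom = 10.
With 10 π electrons (n = 2), the Hückel 4n+2 condition holds.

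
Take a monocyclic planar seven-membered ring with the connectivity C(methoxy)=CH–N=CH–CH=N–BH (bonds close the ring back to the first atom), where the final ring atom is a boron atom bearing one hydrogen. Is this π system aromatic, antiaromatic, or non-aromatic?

Check conjugation: each doubly-bonded ring atom is sp² with one p-orbital electron; each sp² =N– keeps its lone pair in-plane and puts one electron into the π system; the boron has an empty p orbital — every position has a p orbital, so the cyclic π system is continuous.
Adding the contributions, 3 × 2 = 6 from the double-bond units + 0 from the BH atom = 6.
With 6 π electrons (n = 1), the Hückel 4n+2 condition holds.

Aromatic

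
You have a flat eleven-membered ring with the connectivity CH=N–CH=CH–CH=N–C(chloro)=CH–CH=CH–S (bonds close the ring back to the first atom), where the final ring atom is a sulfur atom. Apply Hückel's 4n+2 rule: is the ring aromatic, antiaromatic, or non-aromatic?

The p orbitals form a continuous loop: the double-bond atoms are sp², each contributing one p electron; each =N– nitrogen is pyridine-type (lone pair in the sp² plane, one electron in the p orbital); the sulfur donates one lone pair from its p orbital. The ring is fully conjugated.
π-electron count: 5 × 2 = 10 from the double-bond units + 2 from the S atom = 12.
With 12 = 4·3 π electrons, Hückel's rule classifies the planar ring as antiaromatic.

Antiaromatic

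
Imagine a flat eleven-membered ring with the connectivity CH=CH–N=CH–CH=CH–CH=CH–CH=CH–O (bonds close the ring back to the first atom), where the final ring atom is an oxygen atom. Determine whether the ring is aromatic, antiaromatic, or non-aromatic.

Antiaromatic

Every ring atom contributes a p orbital perpendicular to the ring (each doubly-bonded ring atom is sp² with one p-orbital electron; each =N– nitrogen is pyridine-type (lone pair in the sp² plane, one electron in the p orbital); the oxygen donates one lone pair from its p orbital), so the π system is cyclic and fully conjugated.
Adding the contributions, 5 × 2 = 10 from the double-bond units + 2 from the O atom = 12.
12 is a 4n count (n = 3), so the planar conjugated ring is antiaromatic.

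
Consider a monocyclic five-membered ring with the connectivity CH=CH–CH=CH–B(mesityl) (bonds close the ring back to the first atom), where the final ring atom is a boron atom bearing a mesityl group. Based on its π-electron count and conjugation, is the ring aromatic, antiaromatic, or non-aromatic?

Antiaromatic

The p orbitals form a continuous loop: every atom in a ring double bond is sp² and brings one electron to the p orbital; the boron has an empty p orbital. The ring is fully conjugated.
Adding the contributions, 2 × 2 = 4 from the double-bond units + 0 from the B(mesityl) atom = 4.
4 = 4(1); a planar, fully conjugated 4n system is antiaromatic.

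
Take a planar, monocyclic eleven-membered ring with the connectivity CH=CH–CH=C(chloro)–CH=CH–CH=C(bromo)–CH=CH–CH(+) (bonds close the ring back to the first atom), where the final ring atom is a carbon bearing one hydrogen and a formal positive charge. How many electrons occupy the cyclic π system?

Every ring atom contributes a p orbital perpendicular to the ring (the double-bond atoms are sp², each contributing one p electron; the carbocation has an empty p orbital), so the π system is cyclic and fully conjugated.
Counting π electrons: 5 × 2 = 10 from the double-bond units + 0 from the CH(+) atom = 10.

10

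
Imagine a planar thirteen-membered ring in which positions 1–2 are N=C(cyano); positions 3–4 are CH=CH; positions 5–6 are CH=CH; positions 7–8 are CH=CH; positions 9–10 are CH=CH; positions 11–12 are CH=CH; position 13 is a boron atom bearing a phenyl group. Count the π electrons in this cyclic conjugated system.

12

The p orbitals form a continuous loop: each doubly-bonded ring atom is sp² with one p-orbital electron; each =N– nitrogen is pyridine-type (lone pair in the sp² plane, one electron in the p orbital); the boron has an empty p orbital. The ring is fully conjugated.
Adding the contributions, 6 × 2 = 12 from the double-bond units + 0 from the B(phenyl) atom = 12.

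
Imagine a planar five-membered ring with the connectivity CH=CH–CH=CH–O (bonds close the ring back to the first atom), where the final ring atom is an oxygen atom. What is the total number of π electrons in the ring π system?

6

Check conjugation: the double-bond atoms are sp², each contributing one p electron; the oxygen donates one lone pair from its p orbital — every position has a p orbital, so the cyclic π system is continuous.
Counting π electrons: 2 × 2 = 4 from the double-bond units + 2 from the O atom = 6.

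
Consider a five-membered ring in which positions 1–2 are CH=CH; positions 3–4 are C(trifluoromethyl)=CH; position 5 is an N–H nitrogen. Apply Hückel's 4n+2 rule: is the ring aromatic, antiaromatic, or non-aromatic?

Aromatic

All ring atoms are sp² and supply a p orbital to the ring (each doubly-bonded ring atom is sp² with one p-orbital electron; the pyrrole-type nitrogen donates its lone pair from the p orbital); the conjugation is uninterrupted.
Adding the contributions, 2 × 2 = 4 from the double-bond units + 2 from the NH atom = 6.
With 6 π electrons (n = 1), the Hückel 4n+2 condition holds.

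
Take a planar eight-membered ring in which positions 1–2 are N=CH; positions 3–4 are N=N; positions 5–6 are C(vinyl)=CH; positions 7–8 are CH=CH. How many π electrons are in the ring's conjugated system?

The p orbitals form a continuous loop: each doubly-bonded ring atom is sp² with one p-orbital electron; each =N– nitrogen is pyridine-type (lone pair in the sp² plane, one electron in the p orbital). The ring is fully conjugated.
Tallying contributions gives 4 × 2 = 8 from the 4 double-bond units.

8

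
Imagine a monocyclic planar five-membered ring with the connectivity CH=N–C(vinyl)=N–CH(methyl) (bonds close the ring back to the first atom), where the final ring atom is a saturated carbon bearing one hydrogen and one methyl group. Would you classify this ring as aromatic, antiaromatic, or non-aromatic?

At the CH(methyl) position, that saturated carbon is sp³ and has no p orbital in the ring π system; the ring's p-orbital overlap is broken there.
A ring that is not fully conjugated cannot be aromatic or antiaromatic regardless of its π-electron count.

Non-aromatic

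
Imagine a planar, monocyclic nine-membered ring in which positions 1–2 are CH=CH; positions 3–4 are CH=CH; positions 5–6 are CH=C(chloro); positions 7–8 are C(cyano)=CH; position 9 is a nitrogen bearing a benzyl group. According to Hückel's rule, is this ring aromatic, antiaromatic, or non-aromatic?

Aromatic

All ring atoms are sp² and supply a p orbital to the ring (every atom in a ring double bond is sp² and brings one electron to the p orbital; the pyrrole-type nitrogen donates its lone pair from the p orbital); the conjugation is uninterrupted.
π-electron count: 4 × 2 = 8 from the double-bond units + 2 from the N(benzyl) atom = 10.
With 10 π electrons (n = 2), the Hückel 4n+2 condition holds.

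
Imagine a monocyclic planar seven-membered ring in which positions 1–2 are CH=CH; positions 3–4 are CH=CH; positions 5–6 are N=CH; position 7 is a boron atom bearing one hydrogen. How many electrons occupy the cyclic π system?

6

Check conjugation: each doubly-bonded ring atom is sp² with one p-orbital electron; each sp² =N– keeps its lone pair in-plane and puts one electron into the π system; the boron has an empty p orbital — every position has a p orbital, so the cyclic π system is continuous.
Counting π electrons: 3 × 2 = 6 from the double-bond units + 0 from the BH atom = 6.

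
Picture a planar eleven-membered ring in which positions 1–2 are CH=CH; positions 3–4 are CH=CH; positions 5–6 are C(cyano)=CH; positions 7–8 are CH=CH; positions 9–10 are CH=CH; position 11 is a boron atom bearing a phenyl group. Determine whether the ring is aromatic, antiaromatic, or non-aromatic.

Aromatic

All ring atoms are sp² and supply a p orbital to the ring (each doubly-bonded ring atom is sp² with one p-orbital electron; the boron has an empty p orbital); the conjugation is uninterrupted.
Adding the contributions, 5 × 2 = 10 from the double-bond units + 0 from the B(phenyl) atom = 10.
That gives a 4n+2 count (10, n = 2).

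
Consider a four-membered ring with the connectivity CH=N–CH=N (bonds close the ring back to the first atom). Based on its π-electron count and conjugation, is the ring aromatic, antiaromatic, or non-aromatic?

Antiaromatic

All ring atoms are sp² and supply a p orbital to the ring (the double-bond atoms are sp², each contributing one p electron; the doubly-bonded nitrogens are pyridine-type — their lone pairs lie in the ring plane, leaving one electron in the p orbital); the conjugation is uninterrupted.
π-electron count: 2 × 2 = 4 from the 2 double-bond units.
4 is a 4n count (n = 1), so the planar conjugated ring is antiaromatic.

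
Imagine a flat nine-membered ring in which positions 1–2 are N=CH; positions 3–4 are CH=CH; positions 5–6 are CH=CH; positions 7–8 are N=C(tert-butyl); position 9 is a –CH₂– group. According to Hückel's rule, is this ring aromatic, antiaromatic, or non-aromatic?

Because the tetrahedral CH₂ carbon is sp³ and has no p orbital in the ring π system at the CH2 position, the π system cannot extend all the way around the ring.
Broken conjugation rules out both aromaticity and antiaromaticity.

Non-aromatic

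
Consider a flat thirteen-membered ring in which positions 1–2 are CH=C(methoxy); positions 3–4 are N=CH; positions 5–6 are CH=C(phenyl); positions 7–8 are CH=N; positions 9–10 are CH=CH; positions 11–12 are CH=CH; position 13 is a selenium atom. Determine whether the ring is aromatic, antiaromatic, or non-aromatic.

Every ring atom contributes a p orbital perpendicular to the ring (every atom in a ring double bond is sp² and brings one electron to the p orbital; the doubly-bonded nitrogens are pyridine-type — their lone pairs lie in the ring plane, leaving one electron in the p orbital; the selenium donates one lone pair from its p orbital), so the π system is cyclic and fully conjugated.
Tallying contributions gives 6 × 2 = 12 from the double-bond units + 2 from the Se atom = 14.
That gives a 4n+2 count (14, n = 3).

Aromatic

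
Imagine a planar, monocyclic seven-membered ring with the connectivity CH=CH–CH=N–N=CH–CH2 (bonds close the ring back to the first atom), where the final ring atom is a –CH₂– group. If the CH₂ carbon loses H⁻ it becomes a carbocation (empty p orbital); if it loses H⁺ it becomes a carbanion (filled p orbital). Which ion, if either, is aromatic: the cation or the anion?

Both ions have a continuous loop of p orbitals — each ring atom is sp².
Cation: 3 × 2 + 0 = 6 π electrons → 4(1)+2, aromatic.
Anion: 3 × 2 + 2 = 8 π electrons → 4(2), antiaromatic.

The cation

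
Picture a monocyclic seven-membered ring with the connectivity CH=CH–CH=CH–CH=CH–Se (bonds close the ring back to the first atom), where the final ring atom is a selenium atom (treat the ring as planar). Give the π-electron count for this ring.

The p orbitals form a continuous loop: the double-bond atoms are sp², each contributing one p electron; the selenium donates one lone pair from its p orbital. The ring is fully conjugated.
π-electron count: 3 × 2 = 6 from the double-bond units + 2 from the Se atom = 8.

8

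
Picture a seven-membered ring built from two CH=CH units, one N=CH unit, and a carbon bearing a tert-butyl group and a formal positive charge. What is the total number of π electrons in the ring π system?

6

The p orbitals form a continuous loop: the double-bond atoms are sp², each contributing one p electron; the doubly-bonded nitrogens are pyridine-type — their lone pairs lie in the ring plane, leaving one electron in the p orbital; the carbocation has an empty p orbital. The ring is fully conjugated.
Counting π electrons: 3 × 2 = 6 from the double-bond units + 0 from the C(tert-butyl)(+) atom = 6.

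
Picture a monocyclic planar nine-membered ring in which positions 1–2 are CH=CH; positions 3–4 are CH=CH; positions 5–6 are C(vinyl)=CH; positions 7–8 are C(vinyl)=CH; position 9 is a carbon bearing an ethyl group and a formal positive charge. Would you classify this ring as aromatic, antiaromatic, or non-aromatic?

Antiaromatic

Check conjugation: every atom in a ring double bond is sp² and brings one electron to the p orbital; the carbocation has an empty p orbital — every position has a p orbital, so the cyclic π system is continuous.
Tallying contributions gives 4 × 2 = 8 from the double-bond units + 0 from the C(ethyl)(+) atom = 8.
8 = 4(2); a planar, fully conjugated 4n system is antiaromatic.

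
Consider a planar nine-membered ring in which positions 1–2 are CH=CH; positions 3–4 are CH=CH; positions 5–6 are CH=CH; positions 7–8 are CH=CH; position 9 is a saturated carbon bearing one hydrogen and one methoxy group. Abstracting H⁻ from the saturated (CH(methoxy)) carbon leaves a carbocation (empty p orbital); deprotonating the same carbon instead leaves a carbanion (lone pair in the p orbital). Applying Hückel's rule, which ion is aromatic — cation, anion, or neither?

The anion

In both ions every ring atom is sp² and contributes a p orbital, so both rings are fully conjugated.
Cation: 4 × 2 + 0 = 8 π electrons → 4(2), antiaromatic.
Anion: 4 × 2 + 2 = 10 π electrons → 4(2)+2, aromatic.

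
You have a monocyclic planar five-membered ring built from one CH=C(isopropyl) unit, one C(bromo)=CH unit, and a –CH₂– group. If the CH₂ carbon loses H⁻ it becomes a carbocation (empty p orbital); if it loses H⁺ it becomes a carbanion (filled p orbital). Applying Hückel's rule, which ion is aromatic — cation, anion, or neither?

The anion

Both ions have a continuous loop of p orbitals — each ring atom is sp².
Cation: 2 × 2 + 0 = 4 π electrons → 4(1), antiaromatic.
Anion: 2 × 2 + 2 = 6 π electrons → 4(1)+2, aromatic.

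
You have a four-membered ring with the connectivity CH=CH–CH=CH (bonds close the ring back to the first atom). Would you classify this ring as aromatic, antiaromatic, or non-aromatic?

All ring atoms are sp² and supply a p orbital to the ring (each doubly-bonded ring atom is sp² with one p-orbital electron); the conjugation is uninterrupted.
Adding the contributions, 2 × 2 = 4 from the 2 double-bond units.
4 = 4(1); a planar, fully conjugated 4n system is antiaromatic.

Antiaromatic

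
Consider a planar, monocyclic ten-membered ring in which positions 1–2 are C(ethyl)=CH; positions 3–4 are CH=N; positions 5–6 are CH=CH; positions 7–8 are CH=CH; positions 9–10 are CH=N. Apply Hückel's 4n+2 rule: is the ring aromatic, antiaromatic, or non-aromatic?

Aromatic

Every ring atom contributes a p orbital perpendicular to the ring (every atom in a ring double bond is sp² and brings one electron to the p orbital; the doubly-bonded nitrogens are pyridine-type — their lone pairs lie in the ring plane, leaving one electron in the p orbital), so the π system is cyclic and fully conjugated.
π-electron count: 5 × 2 = 10 from the 5 double-bond units.
With 10 π electrons (n = 2), the Hückel 4n+2 condition holds.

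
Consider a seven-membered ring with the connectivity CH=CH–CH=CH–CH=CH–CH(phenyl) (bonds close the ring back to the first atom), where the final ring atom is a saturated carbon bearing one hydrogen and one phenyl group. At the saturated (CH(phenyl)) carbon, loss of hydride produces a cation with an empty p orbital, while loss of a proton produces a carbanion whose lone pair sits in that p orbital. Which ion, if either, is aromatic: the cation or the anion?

In either ion the ring is fully conjugated: every atom, including the new sp² carbon, supplies a p orbital.
Cation: 3 × 2 + 0 = 6 π electrons → 4(1)+2, aromatic.
Anion: 3 × 2 + 2 = 8 π electrons → 4(2), antiaromatic.

The cation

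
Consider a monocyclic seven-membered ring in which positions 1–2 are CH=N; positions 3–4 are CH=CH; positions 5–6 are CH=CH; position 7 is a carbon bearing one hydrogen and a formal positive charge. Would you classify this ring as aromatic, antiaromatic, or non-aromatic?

Aromatic

Check conjugation: the double-bond atoms are sp², each contributing one p electron; each =N– nitrogen is pyridine-type (lone pair in the sp² plane, one electron in the p orbital); the carbocation has an empty p orbital — every position has a p orbital, so the cyclic π system is continuous.
Tallying contributions gives 3 × 2 = 6 from the double-bond units + 0 from the CH(+) atom = 6.
That gives a 4n+2 count (6, n = 1).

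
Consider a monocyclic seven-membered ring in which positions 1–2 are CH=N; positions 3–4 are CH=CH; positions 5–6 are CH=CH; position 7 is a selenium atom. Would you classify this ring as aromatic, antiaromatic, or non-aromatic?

Antiaromatic

All ring atoms are sp² and supply a p orbital to the ring (every atom in a ring double bond is sp² and brings one electron to the p orbital; the doubly-bonded nitrogens are pyridine-type — their lone pairs lie in the ring plane, leaving one electron in the p orbital; the selenium donates one lone pair from its p orbital); the conjugation is uninterrupted.
Tallying contributions gives 3 × 2 = 6 from the double-bond units + 2 from the Se atom = 8.
With 8 = 4·2 π electrons, Hückel's rule classifies the planar ring as antiaromatic.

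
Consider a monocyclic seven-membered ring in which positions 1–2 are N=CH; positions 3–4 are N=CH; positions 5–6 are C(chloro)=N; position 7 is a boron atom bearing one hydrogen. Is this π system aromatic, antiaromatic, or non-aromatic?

All ring atoms are sp² and supply a p orbital to the ring (every atom in a ring double bond is sp² and brings one electron to the p orbital; each sp² =N– keeps its lone pair in-plane and puts one electron into the π system; the boron has an empty p orbital); the conjugation is uninterrupted.
Tallying contributions gives 3 × 2 = 6 from the double-bond units + 0 from the BH atom = 6.
That gives a 4n+2 count (6, n = 1).

Aromatic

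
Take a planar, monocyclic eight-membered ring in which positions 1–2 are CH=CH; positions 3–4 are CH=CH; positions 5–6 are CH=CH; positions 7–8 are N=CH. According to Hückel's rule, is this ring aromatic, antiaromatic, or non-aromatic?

The p orbitals form a continuous loop: every atom in a ring double bond is sp² and brings one electron to the p orbital; the doubly-bonded nitrogens are pyridine-type — their lone pairs lie in the ring plane, leaving one electron in the p orbital. The ring is fully conjugated.
Counting π electrons: 4 × 2 = 8 from the 4 double-bond units.
8 is a 4n count (n = 2), so the planar conjugated ring is antiaromatic.

Antiaromatic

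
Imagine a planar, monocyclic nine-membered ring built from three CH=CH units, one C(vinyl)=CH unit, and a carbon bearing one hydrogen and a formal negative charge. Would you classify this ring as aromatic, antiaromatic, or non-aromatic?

The p orbitals form a continuous loop: the double-bond atoms are sp², each contributing one p electron; the carbanion's lone pair occupies the p orbital. The ring is fully conjugated.
π-electron count: 4 × 2 = 8 from the double-bond units + 2 from the CH(-) atom = 10.
Since 10 = 4·2 + 2, the ring meets the 4n+2 criterion.

Aromatic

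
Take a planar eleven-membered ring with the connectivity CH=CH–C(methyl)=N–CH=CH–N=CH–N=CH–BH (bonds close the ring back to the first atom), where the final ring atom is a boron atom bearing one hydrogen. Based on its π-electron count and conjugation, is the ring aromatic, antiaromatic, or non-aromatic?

Every ring atom contributes a p orbital perpendicular to the ring (every atom in a ring double bond is sp² and brings one electron to the p orbital; the doubly-bonded nitrogens are pyridine-type — their lone pairs lie in the ring plane, leaving one electron in the p orbital; the boron has an empty p orbital), so the π system is cyclic and fully conjugated.
Tallying contributions gives 5 × 2 = 10 from the double-bond units + 0 from the BH atom = 10.
With 10 π electrons (n = 2), the Hückel 4n+2 condition holds.

Aromatic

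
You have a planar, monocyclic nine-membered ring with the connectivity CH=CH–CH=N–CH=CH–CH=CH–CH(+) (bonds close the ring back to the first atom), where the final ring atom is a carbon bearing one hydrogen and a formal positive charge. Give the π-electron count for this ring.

All ring atoms are sp² and supply a p orbital to the ring (every atom in a ring double bond is sp² and brings one electron to the p orbital; each sp² =N– keeps its lone pair in-plane and puts one electron into the π system; the carbocation has an empty p orbital); the conjugation is uninterrupted.
Adding the contributions, 4 × 2 = 8 from the double-bond units + 0 from the CH(+) atom = 8.

8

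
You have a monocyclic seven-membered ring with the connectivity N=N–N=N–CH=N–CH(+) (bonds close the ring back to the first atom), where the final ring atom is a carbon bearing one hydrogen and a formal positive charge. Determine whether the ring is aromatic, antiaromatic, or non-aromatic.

Aromatic

All ring atoms are sp² and supply a p orbital to the ring (each doubly-bonded ring atom is sp² with one p-orbital electron; the doubly-bonded nitrogens are pyridine-type — their lone pairs lie in the ring plane, leaving one electron in the p orbital; the carbocation has an empty p orbital); the conjugation is uninterrupted.
Tallying contributions gives 3 × 2 = 6 from the double-bond units + 0 from the CH(+) atom = 6.
That gives a 4n+2 count (6, n = 1).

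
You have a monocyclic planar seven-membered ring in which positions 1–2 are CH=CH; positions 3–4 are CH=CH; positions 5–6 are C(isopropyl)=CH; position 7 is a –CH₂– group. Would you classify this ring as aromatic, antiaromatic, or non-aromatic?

Non-aromatic

At the CH2 position, the tetrahedral CH₂ carbon is sp³ and has no p orbital in the ring π system; the ring's p-orbital overlap is broken there.
Broken conjugation rules out both aromaticity and antiaromaticity.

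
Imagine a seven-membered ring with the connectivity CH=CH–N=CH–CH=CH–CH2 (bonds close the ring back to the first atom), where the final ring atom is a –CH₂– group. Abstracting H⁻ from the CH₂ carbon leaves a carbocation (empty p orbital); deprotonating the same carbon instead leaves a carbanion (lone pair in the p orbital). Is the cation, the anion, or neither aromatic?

The cation

Once that carbon is sp², every ring atom has a p orbital and both ions are fully conjugated.
Cation: 3 × 2 + 0 = 6 π electrons → 4(1)+2, aromatic.
Anion: 3 × 2 + 2 = 8 π electrons → 4(2), antiaromatic.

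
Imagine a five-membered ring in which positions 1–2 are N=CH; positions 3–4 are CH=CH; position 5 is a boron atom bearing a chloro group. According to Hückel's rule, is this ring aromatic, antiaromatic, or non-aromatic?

Antiaromatic

The p orbitals form a continuous loop: each doubly-bonded ring atom is sp² with one p-orbital electron; each =N– nitrogen is pyridine-type (lone pair in the sp² plane, one electron in the p orbital); the boron has an empty p orbital. The ring is fully conjugated.
Tallying contributions gives 2 × 2 = 4 from the double-bond units + 0 from the B(chloro) atom = 4.
With 4 = 4·1 π electrons, Hückel's rule classifies the planar ring as antiaromatic.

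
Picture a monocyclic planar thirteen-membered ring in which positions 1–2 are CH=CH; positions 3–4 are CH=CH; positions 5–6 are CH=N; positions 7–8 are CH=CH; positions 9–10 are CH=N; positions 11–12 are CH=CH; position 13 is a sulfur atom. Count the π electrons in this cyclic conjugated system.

14

Check conjugation: each doubly-bonded ring atom is sp² with one p-orbital electron; each sp² =N– keeps its lone pair in-plane and puts one electron into the π system; the sulfur donates one lone pair from its p orbital — every position has a p orbital, so the cyclic π system is continuous.
Counting π electrons: 6 × 2 = 12 from the double-bond units + 2 from the S atom = 14.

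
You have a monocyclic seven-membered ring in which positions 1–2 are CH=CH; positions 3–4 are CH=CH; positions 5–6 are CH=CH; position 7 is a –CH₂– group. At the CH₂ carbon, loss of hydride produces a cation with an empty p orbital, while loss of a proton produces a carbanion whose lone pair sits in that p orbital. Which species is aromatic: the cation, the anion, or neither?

The cation

In both ions every ring atom is sp² and contributes a p orbital, so both rings are fully conjugated.
Cation: 3 × 2 + 0 = 6 π electrons → 4(1)+2, aromatic.
Anion: 3 × 2 + 2 = 8 π electrons → 4(2), antiaromatic.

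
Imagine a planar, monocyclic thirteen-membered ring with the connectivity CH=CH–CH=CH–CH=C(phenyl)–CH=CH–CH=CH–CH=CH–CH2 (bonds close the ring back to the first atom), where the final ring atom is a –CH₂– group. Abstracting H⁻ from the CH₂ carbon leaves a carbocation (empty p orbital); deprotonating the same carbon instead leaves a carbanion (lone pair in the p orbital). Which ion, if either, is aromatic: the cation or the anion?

In both ions every ring atom is sp² and contributes a p orbital, so both rings are fully conjugated.
Cation: 6 × 2 + 0 = 12 π electrons → 4(3), antiaromatic.
Anion: 6 × 2 + 2 = 14 π electrons → 4(3)+2, aromatic.

The anion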